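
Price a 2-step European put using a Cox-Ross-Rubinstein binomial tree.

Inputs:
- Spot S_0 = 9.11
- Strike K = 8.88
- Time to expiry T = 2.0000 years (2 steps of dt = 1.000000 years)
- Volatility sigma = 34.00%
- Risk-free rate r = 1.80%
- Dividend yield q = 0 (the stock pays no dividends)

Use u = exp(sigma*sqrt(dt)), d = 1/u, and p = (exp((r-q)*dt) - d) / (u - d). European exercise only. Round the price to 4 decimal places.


dt = T/N = 1.000000
u = exp(sigma*sqrt(dt)) = 1.404948; d = 1/u = 0.711770
p = (exp((r-q)*dt) - d) / (u - d) = 0.442012
Discount per step: exp(-r*dt) = 0.982161
Stock lattice S(k, i) with i counting down-moves:
  k=0: S(0,0) = 9.1100
  k=1: S(1,0) = 12.7991; S(1,1) = 6.4842
  k=2: S(2,0) = 17.9820; S(2,1) = 9.1100; S(2,2) = 4.6153
Terminal payoffs V(N, i) = max(K - S_T, 0):
  V(2,0) = 0.000000; V(2,1) = 0.000000; V(2,2) = 4.264719
Backward induction: V(k, i) = exp(-r*dt) * [p * V(k+1, i) + (1-p) * V(k+1, i+1)].
  V(1,0) = exp(-r*dt) * [p*0.000000 + (1-p)*0.000000] = 0.000000
  V(1,1) = exp(-r*dt) * [p*0.000000 + (1-p)*4.264719] = 2.337212
  V(0,0) = exp(-r*dt) * [p*0.000000 + (1-p)*2.337212] = 1.280872

Answer: Price = V(0,0) = 1.2809


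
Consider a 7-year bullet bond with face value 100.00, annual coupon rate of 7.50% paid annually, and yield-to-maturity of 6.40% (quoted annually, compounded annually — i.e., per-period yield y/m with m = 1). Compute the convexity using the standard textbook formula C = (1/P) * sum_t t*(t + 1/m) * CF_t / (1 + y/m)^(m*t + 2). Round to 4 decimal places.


Answer: Convexity = 37.7064

Derivation:
Coupon per period c = face * coupon_rate / m = 7.500000
Periods per year m = 1; per-period yield y/m = 0.064000
Number of cashflows N = 7
Cashflows (t years, CF_t, discount factor 1/(1+y/m)^(m*t), PV):
  t = 1.0000: CF_t = 7.500000, DF = 0.939850, PV = 7.048872
  t = 2.0000: CF_t = 7.500000, DF = 0.883317, PV = 6.624880
  t = 3.0000: CF_t = 7.500000, DF = 0.830185, PV = 6.226391
  t = 4.0000: CF_t = 7.500000, DF = 0.780249, PV = 5.851871
  t = 5.0000: CF_t = 7.500000, DF = 0.733317, PV = 5.499879
  t = 6.0000: CF_t = 7.500000, DF = 0.689208, PV = 5.169059
  t = 7.0000: CF_t = 107.500000, DF = 0.647752, PV = 69.633315
Price P = sum_t PV_t = 106.054267
Convexity numerator sum_t t*(t + 1/m) * CF_t / (1+y/m)^(m*t + 2):
  t = 1.0000: term = 12.452782
  t = 2.0000: term = 35.111227
  t = 3.0000: term = 65.998546
  t = 4.0000: term = 103.381182
  t = 5.0000: term = 145.744147
  t = 6.0000: term = 191.768614
  t = 7.0000: term = 3444.465503
Convexity = (1/P) * sum = 3998.922001 / 106.054267 = 37.706376


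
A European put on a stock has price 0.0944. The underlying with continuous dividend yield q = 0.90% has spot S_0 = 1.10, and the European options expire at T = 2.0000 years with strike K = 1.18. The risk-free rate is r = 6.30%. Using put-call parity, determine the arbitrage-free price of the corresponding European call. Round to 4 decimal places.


Put-call parity: C - P = S_0 * exp(-qT) - K * exp(-rT).
S_0 * exp(-qT) = 1.1000 * 0.98216103 = 1.08037714
K * exp(-rT) = 1.1800 * 0.88161485 = 1.04030552
C = P + S*exp(-qT) - K*exp(-rT)
C = 0.0944 + 1.08037714 - 1.04030552 = 0.1345

Answer: Call price = 0.1345


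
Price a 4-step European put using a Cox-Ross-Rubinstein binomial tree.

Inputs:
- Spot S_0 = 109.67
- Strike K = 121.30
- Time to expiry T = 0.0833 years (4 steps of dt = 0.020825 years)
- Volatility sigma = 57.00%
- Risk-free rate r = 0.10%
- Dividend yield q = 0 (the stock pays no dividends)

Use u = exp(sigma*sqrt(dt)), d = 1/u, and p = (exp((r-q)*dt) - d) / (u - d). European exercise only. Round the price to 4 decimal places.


Answer: Price = V(0,0) = 15.0971

Derivation:
dt = T/N = 0.020825
u = exp(sigma*sqrt(dt)) = 1.085734; d = 1/u = 0.921036
p = (exp((r-q)*dt) - d) / (u - d) = 0.479574
Discount per step: exp(-r*dt) = 0.999979
Stock lattice S(k, i) with i counting down-moves:
  k=0: S(0,0) = 109.6700
  k=1: S(1,0) = 119.0724; S(1,1) = 101.0100
  k=2: S(2,0) = 129.2809; S(2,1) = 109.6700; S(2,2) = 93.0339
  k=3: S(3,0) = 140.3647; S(3,1) = 119.0724; S(3,2) = 101.0100; S(3,3) = 85.6876
  k=4: S(4,0) = 152.3986; S(4,1) = 129.2809; S(4,2) = 109.6700; S(4,3) = 93.0339; S(4,4) = 78.9214
Terminal payoffs V(N, i) = max(K - S_T, 0):
  V(4,0) = 0.000000; V(4,1) = 0.000000; V(4,2) = 11.630000; V(4,3) = 28.266100; V(4,4) = 42.378631
Backward induction: V(k, i) = exp(-r*dt) * [p * V(k+1, i) + (1-p) * V(k+1, i+1)].
  V(3,0) = exp(-r*dt) * [p*0.000000 + (1-p)*0.000000] = 0.000000
  V(3,1) = exp(-r*dt) * [p*0.000000 + (1-p)*11.630000] = 6.052428
  V(3,2) = exp(-r*dt) * [p*11.630000 + (1-p)*28.266100] = 20.287436
  V(3,3) = exp(-r*dt) * [p*28.266100 + (1-p)*42.378631] = 35.609886
  V(2,0) = exp(-r*dt) * [p*0.000000 + (1-p)*6.052428] = 3.149775
  V(2,1) = exp(-r*dt) * [p*6.052428 + (1-p)*20.287436] = 13.460415
  V(2,2) = exp(-r*dt) * [p*20.287436 + (1-p)*35.609886] = 28.261048
  V(1,0) = exp(-r*dt) * [p*3.149775 + (1-p)*13.460415] = 8.515522
  V(1,1) = exp(-r*dt) * [p*13.460415 + (1-p)*28.261048] = 21.162608
  V(0,0) = exp(-r*dt) * [p*8.515522 + (1-p)*21.162608] = 15.097080


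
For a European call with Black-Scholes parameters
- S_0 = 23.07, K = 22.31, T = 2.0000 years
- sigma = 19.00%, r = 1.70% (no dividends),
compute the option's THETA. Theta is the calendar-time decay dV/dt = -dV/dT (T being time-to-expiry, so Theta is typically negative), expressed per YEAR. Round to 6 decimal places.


d1 = 0.3855520705; d2 = 0.1168514936
phi(d1) = 0.3703659409; exp(-qT) = 1.0000000000; exp(-rT) = 0.9665715046
Theta = -S*exp(-qT)*phi(d1)*sigma/(2*sqrt(T)) - r*K*exp(-rT)*N(d2) + q*S*exp(-qT)*N(d1)
N(d1) = 0.6500857821; N(d2) = 0.5465111314; sqrt(T) = 1.4142135624
Term 1 = -23.0700 * 1.0000000000 * 0.3703659409 * 0.1900 / (2 * 1.4142135624) = -0.5739674233
Term 2 = -0.0170 * 22.3100 * 0.9665715046 * 0.5465111314 = -0.2003463762
Term 3 = 0 (no dividend yield, q = 0)
Theta = -0.5739674233 + (-0.2003463762) + (0.0000000000) = -0.774314

Answer: Theta = -0.774314


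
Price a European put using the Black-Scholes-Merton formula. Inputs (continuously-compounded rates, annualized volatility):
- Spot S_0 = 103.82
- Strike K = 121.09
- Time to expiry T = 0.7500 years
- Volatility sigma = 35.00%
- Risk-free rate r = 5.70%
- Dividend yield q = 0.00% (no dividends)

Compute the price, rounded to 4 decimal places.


d1 = (ln(S/K) + (r - q + 0.5*sigma^2) * T) / (sigma * sqrt(T)) = -0.21506443
d2 = d1 - sigma * sqrt(T) = -0.51817332
exp(-rT) = 0.95815090; exp(-qT) = 1.00000000
P = K * exp(-rT) * N(-d2) - S_0 * exp(-qT) * N(-d1)
N(-d1) = 0.58514146; N(-d2) = 0.69783133
P = 121.0900 * 0.95815090 * 0.69783133 - 103.8200 * 1.00000000 * 0.58514146 = 20.2147

Answer: Price = 20.2147


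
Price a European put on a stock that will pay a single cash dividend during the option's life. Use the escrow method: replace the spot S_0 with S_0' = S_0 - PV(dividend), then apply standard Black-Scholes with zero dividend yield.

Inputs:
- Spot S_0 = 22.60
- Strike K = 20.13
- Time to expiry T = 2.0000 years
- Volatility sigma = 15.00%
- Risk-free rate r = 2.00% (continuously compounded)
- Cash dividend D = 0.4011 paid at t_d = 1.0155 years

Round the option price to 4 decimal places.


PV(D) = D * exp(-r * t_d) = 0.4011 * 0.97989486 = 0.39303583
S_0' = S_0 - PV(D) = 22.6000 - 0.39303583 = 22.20696417
d1 = (ln(S_0'/K) + (r + sigma^2/2)*T) / (sigma*sqrt(T)) = 0.75752209
d2 = d1 - sigma*sqrt(T) = 0.54539005
exp(-rT) = 0.96078944
N(-d1) = 0.22436857; N(-d2) = 0.29274264
P = K * exp(-rT) * N(-d2) - S_0' * N(-d1) = 20.1300 * 0.96078944 * 0.29274264 - 22.20696417 * 0.22436857 = 0.6793

Answer: Price = 0.6793


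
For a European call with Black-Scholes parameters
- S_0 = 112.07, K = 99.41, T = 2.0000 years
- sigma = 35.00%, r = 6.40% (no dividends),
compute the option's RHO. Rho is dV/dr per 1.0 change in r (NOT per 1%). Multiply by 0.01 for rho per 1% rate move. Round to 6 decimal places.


d1 = 0.7482623431; d2 = 0.2532875963
phi(d1) = 0.3015296879; exp(-qT) = 1.0000000000; exp(-rT) = 0.8798533791
N(d2) = 0.5999770098
Rho = K*T*exp(-rT)*N(d2) = 99.4100 * 2.0000 * 0.8798533791 * 0.5999770098 = 104.955448

Answer: Rho = 104.955448


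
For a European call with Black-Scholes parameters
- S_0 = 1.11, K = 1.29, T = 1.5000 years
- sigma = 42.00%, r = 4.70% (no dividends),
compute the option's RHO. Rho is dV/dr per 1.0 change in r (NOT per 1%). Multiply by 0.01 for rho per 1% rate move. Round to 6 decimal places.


d1 = 0.1020966706; d2 = -0.4122961754
phi(d1) = 0.3968684560; exp(-qT) = 1.0000000000; exp(-rT) = 0.9319277395
N(d2) = 0.3400611758
Rho = K*T*exp(-rT)*N(d2) = 1.2900 * 1.5000 * 0.9319277395 * 0.3400611758 = 0.613226

Answer: Rho = 0.613226


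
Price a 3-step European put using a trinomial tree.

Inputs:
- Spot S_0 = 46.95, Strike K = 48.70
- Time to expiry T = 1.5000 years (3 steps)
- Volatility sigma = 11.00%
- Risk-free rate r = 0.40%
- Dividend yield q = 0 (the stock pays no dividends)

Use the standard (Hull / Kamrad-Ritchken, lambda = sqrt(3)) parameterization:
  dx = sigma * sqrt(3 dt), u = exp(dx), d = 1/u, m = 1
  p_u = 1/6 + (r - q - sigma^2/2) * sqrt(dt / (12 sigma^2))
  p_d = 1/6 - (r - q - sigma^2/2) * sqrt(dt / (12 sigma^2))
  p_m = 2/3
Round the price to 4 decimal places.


dt = T/N = 0.500000; dx = sigma*sqrt(3*dt) = 0.134722
u = exp(dx) = 1.144219; d = 1/u = 0.873959
p_u = 0.162863, p_m = 0.666667, p_d = 0.170471
Discount per step: exp(-r*dt) = 0.998002
Stock lattice S(k, j) with j the centered position index:
  k=0: S(0,+0) = 46.9500
  k=1: S(1,-1) = 41.0324; S(1,+0) = 46.9500; S(1,+1) = 53.7211
  k=2: S(2,-2) = 35.8606; S(2,-1) = 41.0324; S(2,+0) = 46.9500; S(2,+1) = 53.7211; S(2,+2) = 61.4686
  k=3: S(3,-3) = 31.3407; S(3,-2) = 35.8606; S(3,-1) = 41.0324; S(3,+0) = 46.9500; S(3,+1) = 53.7211; S(3,+2) = 61.4686; S(3,+3) = 70.3336
Terminal payoffs V(N, j) = max(K - S_T, 0):
  V(3,-3) = 17.359305; V(3,-2) = 12.839395; V(3,-1) = 7.667630; V(3,+0) = 1.750000; V(3,+1) = 0.000000; V(3,+2) = 0.000000; V(3,+3) = 0.000000
Backward induction: V(k, j) = exp(-r*dt) * [p_u * V(k+1, j+1) + p_m * V(k+1, j) + p_d * V(k+1, j-1)]
  V(2,-2) = exp(-r*dt) * [p_u*7.667630 + p_m*12.839395 + p_d*17.359305] = 12.742111
  V(2,-1) = exp(-r*dt) * [p_u*1.750000 + p_m*7.667630 + p_d*12.839395] = 7.570349
  V(2,+0) = exp(-r*dt) * [p_u*0.000000 + p_m*1.750000 + p_d*7.667630] = 2.468831
  V(2,+1) = exp(-r*dt) * [p_u*0.000000 + p_m*0.000000 + p_d*1.750000] = 0.297728
  V(2,+2) = exp(-r*dt) * [p_u*0.000000 + p_m*0.000000 + p_d*0.000000] = 0.000000
  V(1,-1) = exp(-r*dt) * [p_u*2.468831 + p_m*7.570349 + p_d*12.742111] = 7.605910
  V(1,+0) = exp(-r*dt) * [p_u*0.297728 + p_m*2.468831 + p_d*7.570349] = 2.978936
  V(1,+1) = exp(-r*dt) * [p_u*0.000000 + p_m*0.297728 + p_d*2.468831] = 0.618111
  V(0,+0) = exp(-r*dt) * [p_u*0.618111 + p_m*2.978936 + p_d*7.605910] = 3.376450

Answer: Price = V(0,0) = 3.3765


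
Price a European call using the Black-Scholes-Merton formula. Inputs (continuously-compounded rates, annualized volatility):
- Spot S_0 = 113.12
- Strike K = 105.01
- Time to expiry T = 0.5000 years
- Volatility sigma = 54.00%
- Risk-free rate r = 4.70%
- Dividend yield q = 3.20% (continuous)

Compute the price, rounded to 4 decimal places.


Answer: Price = 20.9360

Derivation:
d1 = (ln(S/K) + (r - q + 0.5*sigma^2) * T) / (sigma * sqrt(T)) = 0.40539118
d2 = d1 - sigma * sqrt(T) = 0.02355351
exp(-rT) = 0.97677397; exp(-qT) = 0.98412732
C = S_0 * exp(-qT) * N(d1) - K * exp(-rT) * N(d2)
N(d1) = 0.65740500; N(d2) = 0.50939562
C = 113.1200 * 0.98412732 * 0.65740500 - 105.0100 * 0.97677397 * 0.50939562 = 20.9360


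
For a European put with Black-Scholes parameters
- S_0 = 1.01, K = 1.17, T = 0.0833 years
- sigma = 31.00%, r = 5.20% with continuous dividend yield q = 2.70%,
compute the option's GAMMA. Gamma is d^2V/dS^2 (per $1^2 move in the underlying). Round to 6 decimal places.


d1 = -1.5755690136; d2 = -1.6650404057
phi(d1) = 0.1153081244; exp(-qT) = 0.9977534273; exp(-rT) = 0.9956777678
Gamma = exp(-qT) * phi(d1) / (S * sigma * sqrt(T)) = 0.9977534273 * 0.1153081244 / (1.0100 * 0.3100 * 0.2886173938) = 1.273144

Answer: Gamma = 1.273144


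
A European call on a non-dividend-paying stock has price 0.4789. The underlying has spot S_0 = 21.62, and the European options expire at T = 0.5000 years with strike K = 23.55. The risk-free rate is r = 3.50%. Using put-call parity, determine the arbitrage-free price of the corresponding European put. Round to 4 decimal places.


Answer: Put price = 2.0004

Derivation:
Put-call parity: C - P = S_0 * exp(-qT) - K * exp(-rT).
S_0 * exp(-qT) = 21.6200 * 1.00000000 = 21.62000000
K * exp(-rT) = 23.5500 * 0.98265224 = 23.14146015
P = C - S*exp(-qT) + K*exp(-rT)
P = 0.4789 - 21.62000000 + 23.14146015 = 2.0004


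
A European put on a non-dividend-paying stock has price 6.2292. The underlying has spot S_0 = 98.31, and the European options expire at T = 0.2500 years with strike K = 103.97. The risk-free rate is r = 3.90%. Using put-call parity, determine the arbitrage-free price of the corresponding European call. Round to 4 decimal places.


Answer: Call price = 1.5780

Derivation:
Put-call parity: C - P = S_0 * exp(-qT) - K * exp(-rT).
S_0 * exp(-qT) = 98.3100 * 1.00000000 = 98.31000000
K * exp(-rT) = 103.9700 * 0.99029738 = 102.96121830
C = P + S*exp(-qT) - K*exp(-rT)
C = 6.2292 + 98.31000000 - 102.96121830 = 1.5780


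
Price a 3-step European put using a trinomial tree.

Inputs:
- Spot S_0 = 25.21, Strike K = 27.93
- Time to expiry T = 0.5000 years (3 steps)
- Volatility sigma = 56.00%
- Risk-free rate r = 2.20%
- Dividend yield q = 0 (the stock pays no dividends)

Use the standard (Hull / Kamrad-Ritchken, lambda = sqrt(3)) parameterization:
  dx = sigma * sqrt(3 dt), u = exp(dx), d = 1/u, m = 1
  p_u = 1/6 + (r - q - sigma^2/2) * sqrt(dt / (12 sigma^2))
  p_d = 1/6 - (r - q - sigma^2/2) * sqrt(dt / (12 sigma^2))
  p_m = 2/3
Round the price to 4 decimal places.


Answer: Price = V(0,0) = 5.4692

Derivation:
dt = T/N = 0.166667; dx = sigma*sqrt(3*dt) = 0.395980
u = exp(dx) = 1.485839; d = 1/u = 0.673020
p_u = 0.138298, p_m = 0.666667, p_d = 0.195035
Discount per step: exp(-r*dt) = 0.996340
Stock lattice S(k, j) with j the centered position index:
  k=0: S(0,+0) = 25.2100
  k=1: S(1,-1) = 16.9668; S(1,+0) = 25.2100; S(1,+1) = 37.4580
  k=2: S(2,-2) = 11.4190; S(2,-1) = 16.9668; S(2,+0) = 25.2100; S(2,+1) = 37.4580; S(2,+2) = 55.6566
  k=3: S(3,-3) = 7.6852; S(3,-2) = 11.4190; S(3,-1) = 16.9668; S(3,+0) = 25.2100; S(3,+1) = 37.4580; S(3,+2) = 55.6566; S(3,+3) = 82.6967
Terminal payoffs V(N, j) = max(K - S_T, 0):
  V(3,-3) = 20.244762; V(3,-2) = 16.510971; V(3,-1) = 10.963158; V(3,+0) = 2.720000; V(3,+1) = 0.000000; V(3,+2) = 0.000000; V(3,+3) = 0.000000
Backward induction: V(k, j) = exp(-r*dt) * [p_u * V(k+1, j+1) + p_m * V(k+1, j) + p_d * V(k+1, j-1)]
  V(2,-2) = exp(-r*dt) * [p_u*10.963158 + p_m*16.510971 + p_d*20.244762] = 16.411652
  V(2,-1) = exp(-r*dt) * [p_u*2.720000 + p_m*10.963158 + p_d*16.510971] = 10.865250
  V(2,+0) = exp(-r*dt) * [p_u*0.000000 + p_m*2.720000 + p_d*10.963158] = 3.937072
  V(2,+1) = exp(-r*dt) * [p_u*0.000000 + p_m*0.000000 + p_d*2.720000] = 0.528554
  V(2,+2) = exp(-r*dt) * [p_u*0.000000 + p_m*0.000000 + p_d*0.000000] = 0.000000
  V(1,-1) = exp(-r*dt) * [p_u*3.937072 + p_m*10.865250 + p_d*16.411652] = 10.948620
  V(1,+0) = exp(-r*dt) * [p_u*0.528554 + p_m*3.937072 + p_d*10.865250] = 4.799288
  V(1,+1) = exp(-r*dt) * [p_u*0.000000 + p_m*0.528554 + p_d*3.937072] = 1.116137
  V(0,+0) = exp(-r*dt) * [p_u*1.116137 + p_m*4.799288 + p_d*10.948620] = 5.469160


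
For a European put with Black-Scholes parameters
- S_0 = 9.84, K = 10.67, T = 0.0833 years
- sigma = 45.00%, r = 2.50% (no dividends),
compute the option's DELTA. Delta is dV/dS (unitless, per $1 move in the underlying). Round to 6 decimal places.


d1 = -0.5425385592; d2 = -0.6724163864
phi(d1) = 0.3443445316; exp(-qT) = 1.0000000000; exp(-rT) = 0.9979196669
N(-d1) = 0.7062762241
Delta = -exp(-qT) * N(-d1) = -1.0000000000 * 0.7062762241 = -0.706276

Answer: Delta = -0.706276


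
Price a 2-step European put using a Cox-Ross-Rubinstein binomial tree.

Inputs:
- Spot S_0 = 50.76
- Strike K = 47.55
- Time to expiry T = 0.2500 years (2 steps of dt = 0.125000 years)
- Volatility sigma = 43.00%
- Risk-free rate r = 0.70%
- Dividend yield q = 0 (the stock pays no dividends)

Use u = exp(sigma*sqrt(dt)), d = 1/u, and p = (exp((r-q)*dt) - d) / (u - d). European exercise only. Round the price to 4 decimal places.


dt = T/N = 0.125000
u = exp(sigma*sqrt(dt)) = 1.164193; d = 1/u = 0.858964
p = (exp((r-q)*dt) - d) / (u - d) = 0.464934
Discount per step: exp(-r*dt) = 0.999125
Stock lattice S(k, i) with i counting down-moves:
  k=0: S(0,0) = 50.7600
  k=1: S(1,0) = 59.0944; S(1,1) = 43.6010
  k=2: S(2,0) = 68.7973; S(2,1) = 50.7600; S(2,2) = 37.4517
Terminal payoffs V(N, i) = max(K - S_T, 0):
  V(2,0) = 0.000000; V(2,1) = 0.000000; V(2,2) = 10.098277
Backward induction: V(k, i) = exp(-r*dt) * [p * V(k+1, i) + (1-p) * V(k+1, i+1)].
  V(1,0) = exp(-r*dt) * [p*0.000000 + (1-p)*0.000000] = 0.000000
  V(1,1) = exp(-r*dt) * [p*0.000000 + (1-p)*10.098277] = 5.398519
  V(0,0) = exp(-r*dt) * [p*0.000000 + (1-p)*5.398519] = 2.886037

Answer: Price = V(0,0) = 2.8860


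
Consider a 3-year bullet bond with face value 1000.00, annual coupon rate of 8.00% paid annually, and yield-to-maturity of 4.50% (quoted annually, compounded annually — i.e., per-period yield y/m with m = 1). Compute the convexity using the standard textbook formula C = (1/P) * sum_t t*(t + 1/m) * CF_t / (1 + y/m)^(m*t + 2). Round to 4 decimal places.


Answer: Convexity = 9.9821

Derivation:
Coupon per period c = face * coupon_rate / m = 80.000000
Periods per year m = 1; per-period yield y/m = 0.045000
Number of cashflows N = 3
Cashflows (t years, CF_t, discount factor 1/(1+y/m)^(m*t), PV):
  t = 1.0000: CF_t = 80.000000, DF = 0.956938, PV = 76.555024
  t = 2.0000: CF_t = 80.000000, DF = 0.915730, PV = 73.258396
  t = 3.0000: CF_t = 1080.000000, DF = 0.876297, PV = 946.400332
Price P = sum_t PV_t = 1096.213752
Convexity numerator sum_t t*(t + 1/m) * CF_t / (1+y/m)^(m*t + 2):
  t = 1.0000: term = 140.207457
  t = 2.0000: term = 402.509445
  t = 3.0000: term = 10399.765563
Convexity = (1/P) * sum = 10942.482464 / 1096.213752 = 9.982070


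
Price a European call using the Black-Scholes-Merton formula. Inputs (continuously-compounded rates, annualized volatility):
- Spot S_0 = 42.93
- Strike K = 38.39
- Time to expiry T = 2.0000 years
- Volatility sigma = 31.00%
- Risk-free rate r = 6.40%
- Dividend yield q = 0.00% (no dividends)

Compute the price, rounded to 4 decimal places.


d1 = (ln(S/K) + (r - q + 0.5*sigma^2) * T) / (sigma * sqrt(T)) = 0.76612482
d2 = d1 - sigma * sqrt(T) = 0.32771861
exp(-rT) = 0.87985338; exp(-qT) = 1.00000000
C = S_0 * exp(-qT) * N(d1) - K * exp(-rT) * N(d2)
N(d1) = 0.77819898; N(d2) = 0.62843779
C = 42.9300 * 1.00000000 * 0.77819898 - 38.3900 * 0.87985338 * 0.62843779 = 12.1810

Answer: Price = 12.1810


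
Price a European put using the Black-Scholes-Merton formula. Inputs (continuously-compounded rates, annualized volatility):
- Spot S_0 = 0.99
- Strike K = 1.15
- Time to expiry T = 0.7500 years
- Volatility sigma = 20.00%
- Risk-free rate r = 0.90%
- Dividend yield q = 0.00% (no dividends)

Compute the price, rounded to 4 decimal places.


d1 = (ln(S/K) + (r - q + 0.5*sigma^2) * T) / (sigma * sqrt(T)) = -0.73936791
d2 = d1 - sigma * sqrt(T) = -0.91257299
exp(-rT) = 0.99327273; exp(-qT) = 1.00000000
P = K * exp(-rT) * N(-d2) - S_0 * exp(-qT) * N(-d1)
N(-d1) = 0.77015819; N(-d2) = 0.81926642
P = 1.1500 * 0.99327273 * 0.81926642 - 0.9900 * 1.00000000 * 0.77015819 = 0.1734

Answer: Price = 0.1734


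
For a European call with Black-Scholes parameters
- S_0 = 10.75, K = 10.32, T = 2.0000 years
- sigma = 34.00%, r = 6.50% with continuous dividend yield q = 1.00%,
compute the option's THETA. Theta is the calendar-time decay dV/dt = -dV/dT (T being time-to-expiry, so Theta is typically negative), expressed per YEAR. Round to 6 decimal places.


d1 = 0.5540847029; d2 = 0.0732520917
phi(d1) = 0.3421714122; exp(-qT) = 0.9801986733; exp(-rT) = 0.8780954309
Theta = -S*exp(-qT)*phi(d1)*sigma/(2*sqrt(T)) - r*K*exp(-rT)*N(d2) + q*S*exp(-qT)*N(d1)
N(d1) = 0.7102395607; N(d2) = 0.5291972427; sqrt(T) = 1.4142135624
Term 1 = -10.7500 * 0.9801986733 * 0.3421714122 * 0.3400 / (2 * 1.4142135624) = -0.4334112902
Term 2 = -0.0650 * 10.3200 * 0.8780954309 * 0.5291972427 = -0.3117111547
Term 3 = 0.0100 * 10.7500 * 0.9801986733 * 0.7102395607 = 0.0748389066
Theta = -0.4334112902 + (-0.3117111547) + (0.0748389066) = -0.670284

Answer: Theta = -0.670284


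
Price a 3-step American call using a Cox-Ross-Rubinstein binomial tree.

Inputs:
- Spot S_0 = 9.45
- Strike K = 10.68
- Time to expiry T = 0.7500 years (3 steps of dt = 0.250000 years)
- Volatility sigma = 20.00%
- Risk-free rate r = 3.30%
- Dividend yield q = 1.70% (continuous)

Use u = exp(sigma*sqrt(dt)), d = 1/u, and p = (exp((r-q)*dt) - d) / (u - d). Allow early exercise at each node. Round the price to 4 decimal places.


dt = T/N = 0.250000
u = exp(sigma*sqrt(dt)) = 1.105171; d = 1/u = 0.904837
p = (exp((r-q)*dt) - d) / (u - d) = 0.495028
Discount per step: exp(-r*dt) = 0.991784
Stock lattice S(k, i) with i counting down-moves:
  k=0: S(0,0) = 9.4500
  k=1: S(1,0) = 10.4439; S(1,1) = 8.5507
  k=2: S(2,0) = 11.5423; S(2,1) = 9.4500; S(2,2) = 7.7370
  k=3: S(3,0) = 12.7562; S(3,1) = 10.4439; S(3,2) = 8.5507; S(3,3) = 7.0007
Terminal payoffs V(N, i) = max(S_T - K, 0):
  V(3,0) = 2.076166; V(3,1) = 0.000000; V(3,2) = 0.000000; V(3,3) = 0.000000
Backward induction: V(k, i) = exp(-r*dt) * [p * V(k+1, i) + (1-p) * V(k+1, i+1)]; then take max(V_cont, immediate exercise) for American.
  V(2,0) = exp(-r*dt) * [p*2.076166 + (1-p)*0.000000] = 1.019315; exercise = 0.862256; V(2,0) = max -> 1.019315
  V(2,1) = exp(-r*dt) * [p*0.000000 + (1-p)*0.000000] = 0.000000; exercise = 0.000000; V(2,1) = max -> 0.000000
  V(2,2) = exp(-r*dt) * [p*0.000000 + (1-p)*0.000000] = 0.000000; exercise = 0.000000; V(2,2) = max -> 0.000000
  V(1,0) = exp(-r*dt) * [p*1.019315 + (1-p)*0.000000] = 0.500443; exercise = 0.000000; V(1,0) = max -> 0.500443
  V(1,1) = exp(-r*dt) * [p*0.000000 + (1-p)*0.000000] = 0.000000; exercise = 0.000000; V(1,1) = max -> 0.000000
  V(0,0) = exp(-r*dt) * [p*0.500443 + (1-p)*0.000000] = 0.245698; exercise = 0.000000; V(0,0) = max -> 0.245698

Answer: Price = V(0,0) = 0.2457


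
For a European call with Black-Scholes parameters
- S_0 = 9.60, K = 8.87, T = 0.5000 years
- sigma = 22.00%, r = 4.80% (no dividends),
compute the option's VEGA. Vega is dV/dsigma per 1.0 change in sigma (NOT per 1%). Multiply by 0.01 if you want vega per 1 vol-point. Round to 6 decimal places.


Answer: Vega = 2.058776

Derivation:
d1 = 0.7404584506; d2 = 0.5848949587
phi(d1) = 0.3032863435; exp(-qT) = 1.0000000000; exp(-rT) = 0.9762857098
Vega = S * exp(-qT) * phi(d1) * sqrt(T) = 9.6000 * 1.0000000000 * 0.3032863435 * 0.7071067812 = 2.058776


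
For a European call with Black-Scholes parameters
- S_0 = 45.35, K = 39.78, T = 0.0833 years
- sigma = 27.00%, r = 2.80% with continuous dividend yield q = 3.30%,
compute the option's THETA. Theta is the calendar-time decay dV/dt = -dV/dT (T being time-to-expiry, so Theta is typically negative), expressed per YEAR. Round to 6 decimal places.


Answer: Theta = -1.565072

Derivation:
d1 = 1.7152746676; d2 = 1.6373479713
phi(d1) = 0.0916276565; exp(-qT) = 0.9972548748; exp(-rT) = 0.9976703179
Theta = -S*exp(-qT)*phi(d1)*sigma/(2*sqrt(T)) - r*K*exp(-rT)*N(d2) + q*S*exp(-qT)*N(d1)
N(d1) = 0.9568525596; N(d2) = 0.9492211086; sqrt(T) = 0.2886173938
Term 1 = -45.3500 * 0.9972548748 * 0.0916276565 * 0.2700 / (2 * 0.2886173938) = -1.9383013852
Term 2 = -0.0280 * 39.7800 * 0.9976703179 * 0.9492211086 = -1.0548173123
Term 3 = 0.0330 * 45.3500 * 0.9972548748 * 0.9568525596 = 1.4280467400
Theta = -1.9383013852 + (-1.0548173123) + (1.4280467400) = -1.565072


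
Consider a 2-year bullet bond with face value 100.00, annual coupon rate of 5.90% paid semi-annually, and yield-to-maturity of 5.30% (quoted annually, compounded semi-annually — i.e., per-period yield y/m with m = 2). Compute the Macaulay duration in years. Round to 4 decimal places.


Answer: Macaulay duration = 1.9162 years

Derivation:
Coupon per period c = face * coupon_rate / m = 2.950000
Periods per year m = 2; per-period yield y/m = 0.026500
Number of cashflows N = 4
Cashflows (t years, CF_t, discount factor 1/(1+y/m)^(m*t), PV):
  t = 0.5000: CF_t = 2.950000, DF = 0.974184, PV = 2.873843
  t = 1.0000: CF_t = 2.950000, DF = 0.949035, PV = 2.799652
  t = 1.5000: CF_t = 2.950000, DF = 0.924535, PV = 2.727377
  t = 2.0000: CF_t = 102.950000, DF = 0.900667, PV = 92.723654
Price P = sum_t PV_t = 101.124526
Macaulay numerator sum_t t * PV_t:
  t * PV_t at t = 0.5000: 1.436922
  t * PV_t at t = 1.0000: 2.799652
  t * PV_t at t = 1.5000: 4.091065
  t * PV_t at t = 2.0000: 185.447307
Macaulay duration D = (sum_t t * PV_t) / P = 193.774947 / 101.124526 = 1.916201


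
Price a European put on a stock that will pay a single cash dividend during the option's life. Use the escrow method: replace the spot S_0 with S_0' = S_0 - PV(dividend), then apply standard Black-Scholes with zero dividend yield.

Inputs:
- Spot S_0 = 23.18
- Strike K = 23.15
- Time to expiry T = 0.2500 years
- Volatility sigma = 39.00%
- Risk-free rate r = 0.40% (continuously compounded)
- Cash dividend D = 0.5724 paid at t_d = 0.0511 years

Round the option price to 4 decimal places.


Answer: Price = 2.0477

Derivation:
PV(D) = D * exp(-r * t_d) = 0.5724 * 0.99979562 = 0.57228301
S_0' = S_0 - PV(D) = 23.1800 - 0.57228301 = 22.60771699
d1 = (ln(S_0'/K) + (r + sigma^2/2)*T) / (sigma*sqrt(T)) = -0.01892807
d2 = d1 - sigma*sqrt(T) = -0.21392807
exp(-rT) = 0.99900050
N(-d1) = 0.50755076; N(-d2) = 0.58469842
P = K * exp(-rT) * N(-d2) - S_0' * N(-d1) = 23.1500 * 0.99900050 * 0.58469842 - 22.60771699 * 0.50755076 = 2.0477


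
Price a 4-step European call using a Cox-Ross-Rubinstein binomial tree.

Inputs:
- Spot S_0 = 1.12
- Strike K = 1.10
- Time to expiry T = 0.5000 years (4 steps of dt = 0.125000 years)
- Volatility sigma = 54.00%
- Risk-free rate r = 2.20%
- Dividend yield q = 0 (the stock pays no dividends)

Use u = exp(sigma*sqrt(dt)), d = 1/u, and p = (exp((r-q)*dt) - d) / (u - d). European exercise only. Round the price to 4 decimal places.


dt = T/N = 0.125000
u = exp(sigma*sqrt(dt)) = 1.210361; d = 1/u = 0.826200
p = (exp((r-q)*dt) - d) / (u - d) = 0.459583
Discount per step: exp(-r*dt) = 0.997254
Stock lattice S(k, i) with i counting down-moves:
  k=0: S(0,0) = 1.1200
  k=1: S(1,0) = 1.3556; S(1,1) = 0.9253
  k=2: S(2,0) = 1.6408; S(2,1) = 1.1200; S(2,2) = 0.7645
  k=3: S(3,0) = 1.9859; S(3,1) = 1.3556; S(3,2) = 0.9253; S(3,3) = 0.6316
  k=4: S(4,0) = 2.4037; S(4,1) = 1.6408; S(4,2) = 1.1200; S(4,3) = 0.7645; S(4,4) = 0.5219
Terminal payoffs V(N, i) = max(S_T - K, 0):
  V(4,0) = 1.303687; V(4,1) = 0.540771; V(4,2) = 0.020000; V(4,3) = 0.000000; V(4,4) = 0.000000
Backward induction: V(k, i) = exp(-r*dt) * [p * V(k+1, i) + (1-p) * V(k+1, i+1)].
  V(3,0) = exp(-r*dt) * [p*1.303687 + (1-p)*0.540771] = 0.888947
  V(3,1) = exp(-r*dt) * [p*0.540771 + (1-p)*0.020000] = 0.258625
  V(3,2) = exp(-r*dt) * [p*0.020000 + (1-p)*0.000000] = 0.009166
  V(3,3) = exp(-r*dt) * [p*0.000000 + (1-p)*0.000000] = 0.000000
  V(2,0) = exp(-r*dt) * [p*0.888947 + (1-p)*0.258625] = 0.546805
  V(2,1) = exp(-r*dt) * [p*0.258625 + (1-p)*0.009166] = 0.123474
  V(2,2) = exp(-r*dt) * [p*0.009166 + (1-p)*0.000000] = 0.004201
  V(1,0) = exp(-r*dt) * [p*0.546805 + (1-p)*0.123474] = 0.317156
  V(1,1) = exp(-r*dt) * [p*0.123474 + (1-p)*0.004201] = 0.058855
  V(0,0) = exp(-r*dt) * [p*0.317156 + (1-p)*0.058855] = 0.177078

Answer: Price = V(0,0) = 0.1771


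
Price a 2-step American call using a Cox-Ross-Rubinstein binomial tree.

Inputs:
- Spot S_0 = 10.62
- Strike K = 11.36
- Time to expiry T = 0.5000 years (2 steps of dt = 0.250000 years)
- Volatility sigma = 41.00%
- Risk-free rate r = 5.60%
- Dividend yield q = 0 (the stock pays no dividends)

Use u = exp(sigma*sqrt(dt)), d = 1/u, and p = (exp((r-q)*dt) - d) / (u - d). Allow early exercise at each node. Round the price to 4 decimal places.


dt = T/N = 0.250000
u = exp(sigma*sqrt(dt)) = 1.227525; d = 1/u = 0.814647
p = (exp((r-q)*dt) - d) / (u - d) = 0.483076
Discount per step: exp(-r*dt) = 0.986098
Stock lattice S(k, i) with i counting down-moves:
  k=0: S(0,0) = 10.6200
  k=1: S(1,0) = 13.0363; S(1,1) = 8.6516
  k=2: S(2,0) = 16.0024; S(2,1) = 10.6200; S(2,2) = 7.0480
Terminal payoffs V(N, i) = max(S_T - K, 0):
  V(2,0) = 4.642405; V(2,1) = 0.000000; V(2,2) = 0.000000
Backward induction: V(k, i) = exp(-r*dt) * [p * V(k+1, i) + (1-p) * V(k+1, i+1)]; then take max(V_cont, immediate exercise) for American.
  V(1,0) = exp(-r*dt) * [p*4.642405 + (1-p)*0.000000] = 2.211454; exercise = 1.676316; V(1,0) = max -> 2.211454
  V(1,1) = exp(-r*dt) * [p*0.000000 + (1-p)*0.000000] = 0.000000; exercise = 0.000000; V(1,1) = max -> 0.000000
  V(0,0) = exp(-r*dt) * [p*2.211454 + (1-p)*0.000000] = 1.053447; exercise = 0.000000; V(0,0) = max -> 1.053447

Answer: Price = V(0,0) = 1.0534


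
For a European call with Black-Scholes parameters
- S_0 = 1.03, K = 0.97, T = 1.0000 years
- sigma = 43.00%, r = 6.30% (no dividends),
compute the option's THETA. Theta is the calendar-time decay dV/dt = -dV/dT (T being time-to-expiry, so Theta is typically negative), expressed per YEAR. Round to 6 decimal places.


Answer: Theta = -0.108238

Derivation:
d1 = 0.5010883947; d2 = 0.0710883947
phi(d1) = 0.3518735775; exp(-qT) = 1.0000000000; exp(-rT) = 0.9389434737
Theta = -S*exp(-qT)*phi(d1)*sigma/(2*sqrt(T)) - r*K*exp(-rT)*N(d2) + q*S*exp(-qT)*N(d1)
N(d1) = 0.6918455430; N(d2) = 0.5283362978; sqrt(T) = 1.0000000000
Term 1 = -1.0300 * 1.0000000000 * 0.3518735775 * 0.4300 / (2 * 1.0000000000) = -0.0779224037
Term 2 = -0.0630 * 0.9700 * 0.9389434737 * 0.5283362978 = -0.0303153216
Term 3 = 0 (no dividend yield, q = 0)
Theta = -0.0779224037 + (-0.0303153216) + (0.0000000000) = -0.108238


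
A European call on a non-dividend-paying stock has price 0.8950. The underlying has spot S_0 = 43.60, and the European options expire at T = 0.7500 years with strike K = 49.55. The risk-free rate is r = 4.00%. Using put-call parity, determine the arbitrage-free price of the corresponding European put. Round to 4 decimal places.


Answer: Put price = 5.3806

Derivation:
Put-call parity: C - P = S_0 * exp(-qT) - K * exp(-rT).
S_0 * exp(-qT) = 43.6000 * 1.00000000 = 43.60000000
K * exp(-rT) = 49.5500 * 0.97044553 = 48.08557619
P = C - S*exp(-qT) + K*exp(-rT)
P = 0.8950 - 43.60000000 + 48.08557619 = 5.3806


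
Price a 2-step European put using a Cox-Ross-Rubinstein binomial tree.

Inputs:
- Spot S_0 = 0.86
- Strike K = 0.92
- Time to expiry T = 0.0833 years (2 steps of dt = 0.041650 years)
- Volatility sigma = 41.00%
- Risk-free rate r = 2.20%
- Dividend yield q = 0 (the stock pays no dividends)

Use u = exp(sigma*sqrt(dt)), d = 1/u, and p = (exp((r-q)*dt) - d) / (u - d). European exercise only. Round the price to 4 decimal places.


Answer: Price = V(0,0) = 0.0810

Derivation:
dt = T/N = 0.041650
u = exp(sigma*sqrt(dt)) = 1.087275; d = 1/u = 0.919731
p = (exp((r-q)*dt) - d) / (u - d) = 0.484565
Discount per step: exp(-r*dt) = 0.999084
Stock lattice S(k, i) with i counting down-moves:
  k=0: S(0,0) = 0.8600
  k=1: S(1,0) = 0.9351; S(1,1) = 0.7910
  k=2: S(2,0) = 1.0167; S(2,1) = 0.8600; S(2,2) = 0.7275
Terminal payoffs V(N, i) = max(K - S_T, 0):
  V(2,0) = 0.000000; V(2,1) = 0.060000; V(2,2) = 0.192522
Backward induction: V(k, i) = exp(-r*dt) * [p * V(k+1, i) + (1-p) * V(k+1, i+1)].
  V(1,0) = exp(-r*dt) * [p*0.000000 + (1-p)*0.060000] = 0.030898
  V(1,1) = exp(-r*dt) * [p*0.060000 + (1-p)*0.192522] = 0.128189
  V(0,0) = exp(-r*dt) * [p*0.030898 + (1-p)*0.128189] = 0.080971


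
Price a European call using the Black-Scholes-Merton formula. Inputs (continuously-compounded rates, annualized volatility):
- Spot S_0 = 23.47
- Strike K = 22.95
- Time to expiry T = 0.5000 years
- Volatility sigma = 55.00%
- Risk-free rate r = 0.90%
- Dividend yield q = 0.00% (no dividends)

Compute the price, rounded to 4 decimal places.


Answer: Price = 3.8905

Derivation:
d1 = (ln(S/K) + (r - q + 0.5*sigma^2) * T) / (sigma * sqrt(T)) = 0.26363531
d2 = d1 - sigma * sqrt(T) = -0.12527342
exp(-rT) = 0.99551011; exp(-qT) = 1.00000000
C = S_0 * exp(-qT) * N(d1) - K * exp(-rT) * N(d2)
N(d1) = 0.60396953; N(d2) = 0.45015355
C = 23.4700 * 1.00000000 * 0.60396953 - 22.9500 * 0.99551011 * 0.45015355 = 3.8905


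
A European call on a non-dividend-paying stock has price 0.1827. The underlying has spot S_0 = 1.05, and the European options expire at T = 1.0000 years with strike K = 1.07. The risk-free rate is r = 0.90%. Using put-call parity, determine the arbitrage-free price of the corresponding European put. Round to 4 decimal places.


Put-call parity: C - P = S_0 * exp(-qT) - K * exp(-rT).
S_0 * exp(-qT) = 1.0500 * 1.00000000 = 1.05000000
K * exp(-rT) = 1.0700 * 0.99104038 = 1.06041321
P = C - S*exp(-qT) + K*exp(-rT)
P = 0.1827 - 1.05000000 + 1.06041321 = 0.1931

Answer: Put price = 0.1931


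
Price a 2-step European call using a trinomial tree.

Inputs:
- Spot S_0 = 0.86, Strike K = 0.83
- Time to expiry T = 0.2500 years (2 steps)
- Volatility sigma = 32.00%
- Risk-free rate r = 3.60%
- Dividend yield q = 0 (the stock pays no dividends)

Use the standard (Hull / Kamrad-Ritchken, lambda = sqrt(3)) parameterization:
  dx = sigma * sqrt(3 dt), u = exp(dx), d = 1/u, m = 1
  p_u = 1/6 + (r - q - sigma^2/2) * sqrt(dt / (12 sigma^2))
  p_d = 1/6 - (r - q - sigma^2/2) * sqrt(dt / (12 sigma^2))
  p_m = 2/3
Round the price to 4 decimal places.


dt = T/N = 0.125000; dx = sigma*sqrt(3*dt) = 0.195959
u = exp(dx) = 1.216477; d = 1/u = 0.822046
p_u = 0.161819, p_m = 0.666667, p_d = 0.171515
Discount per step: exp(-r*dt) = 0.995510
Stock lattice S(k, j) with j the centered position index:
  k=0: S(0,+0) = 0.8600
  k=1: S(1,-1) = 0.7070; S(1,+0) = 0.8600; S(1,+1) = 1.0462
  k=2: S(2,-2) = 0.5812; S(2,-1) = 0.7070; S(2,+0) = 0.8600; S(2,+1) = 1.0462; S(2,+2) = 1.2726
Terminal payoffs V(N, j) = max(S_T - K, 0):
  V(2,-2) = 0.000000; V(2,-1) = 0.000000; V(2,+0) = 0.030000; V(2,+1) = 0.216170; V(2,+2) = 0.442643
Backward induction: V(k, j) = exp(-r*dt) * [p_u * V(k+1, j+1) + p_m * V(k+1, j) + p_d * V(k+1, j-1)]
  V(1,-1) = exp(-r*dt) * [p_u*0.030000 + p_m*0.000000 + p_d*0.000000] = 0.004833
  V(1,+0) = exp(-r*dt) * [p_u*0.216170 + p_m*0.030000 + p_d*0.000000] = 0.054734
  V(1,+1) = exp(-r*dt) * [p_u*0.442643 + p_m*0.216170 + p_d*0.030000] = 0.219895
  V(0,+0) = exp(-r*dt) * [p_u*0.219895 + p_m*0.054734 + p_d*0.004833] = 0.072574

Answer: Price = V(0,0) = 0.0726


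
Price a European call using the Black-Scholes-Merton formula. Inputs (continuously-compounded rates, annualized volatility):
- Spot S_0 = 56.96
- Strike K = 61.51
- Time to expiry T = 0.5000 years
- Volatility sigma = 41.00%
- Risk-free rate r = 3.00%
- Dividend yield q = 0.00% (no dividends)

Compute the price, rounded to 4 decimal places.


d1 = (ln(S/K) + (r - q + 0.5*sigma^2) * T) / (sigma * sqrt(T)) = -0.06838411
d2 = d1 - sigma * sqrt(T) = -0.35829789
exp(-rT) = 0.98511194; exp(-qT) = 1.00000000
C = S_0 * exp(-qT) * N(d1) - K * exp(-rT) * N(d2)
N(d1) = 0.47273993; N(d2) = 0.36006020
C = 56.9600 * 1.00000000 * 0.47273993 - 61.5100 * 0.98511194 * 0.36006020 = 5.1097

Answer: Price = 5.1097


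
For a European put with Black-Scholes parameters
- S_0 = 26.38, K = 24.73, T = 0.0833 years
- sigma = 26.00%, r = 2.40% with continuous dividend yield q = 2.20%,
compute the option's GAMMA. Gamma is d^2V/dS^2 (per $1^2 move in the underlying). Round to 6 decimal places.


d1 = 0.9004628913; d2 = 0.8254223690
phi(d1) = 0.2659743928; exp(-qT) = 0.9981690782; exp(-rT) = 0.9980027971
Gamma = exp(-qT) * phi(d1) / (S * sigma * sqrt(T)) = 0.9981690782 * 0.2659743928 / (26.3800 * 0.2600 * 0.2886173938) = 0.134114

Answer: Gamma = 0.134114


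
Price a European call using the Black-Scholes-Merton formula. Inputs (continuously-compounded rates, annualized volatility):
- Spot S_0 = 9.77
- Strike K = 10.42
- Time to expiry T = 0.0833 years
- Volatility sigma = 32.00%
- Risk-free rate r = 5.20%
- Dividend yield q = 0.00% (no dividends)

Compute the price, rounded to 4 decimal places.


Answer: Price = 0.1443

Derivation:
d1 = (ln(S/K) + (r - q + 0.5*sigma^2) * T) / (sigma * sqrt(T)) = -0.60432526
d2 = d1 - sigma * sqrt(T) = -0.69668283
exp(-rT) = 0.99567777; exp(-qT) = 1.00000000
C = S_0 * exp(-qT) * N(d1) - K * exp(-rT) * N(d2)
N(d1) = 0.27281371; N(d2) = 0.24300065
C = 9.7700 * 1.00000000 * 0.27281371 - 10.4200 * 0.99567777 * 0.24300065 = 0.1443


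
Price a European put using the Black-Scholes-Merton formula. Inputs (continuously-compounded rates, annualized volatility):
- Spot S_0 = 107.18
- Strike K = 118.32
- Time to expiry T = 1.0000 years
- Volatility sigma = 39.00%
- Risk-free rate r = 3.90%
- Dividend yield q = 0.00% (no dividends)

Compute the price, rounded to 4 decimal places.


d1 = (ln(S/K) + (r - q + 0.5*sigma^2) * T) / (sigma * sqrt(T)) = 0.04145345
d2 = d1 - sigma * sqrt(T) = -0.34854655
exp(-rT) = 0.96175071; exp(-qT) = 1.00000000
P = K * exp(-rT) * N(-d2) - S_0 * exp(-qT) * N(-d1)
N(-d1) = 0.48346720; N(-d2) = 0.63628512
P = 118.3200 * 0.96175071 * 0.63628512 - 107.1800 * 1.00000000 * 0.48346720 = 20.5876

Answer: Price = 20.5876


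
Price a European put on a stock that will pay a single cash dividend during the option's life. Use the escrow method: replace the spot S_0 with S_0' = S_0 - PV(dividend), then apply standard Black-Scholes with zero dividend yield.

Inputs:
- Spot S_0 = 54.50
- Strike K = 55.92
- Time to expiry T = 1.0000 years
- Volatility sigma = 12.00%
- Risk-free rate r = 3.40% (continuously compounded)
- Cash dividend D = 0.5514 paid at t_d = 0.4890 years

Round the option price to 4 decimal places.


PV(D) = D * exp(-r * t_d) = 0.5514 * 0.98351145 = 0.54230821
S_0' = S_0 - PV(D) = 54.5000 - 0.54230821 = 53.95769179
d1 = (ln(S_0'/K) + (r + sigma^2/2)*T) / (sigma*sqrt(T)) = 0.04565130
d2 = d1 - sigma*sqrt(T) = -0.07434870
exp(-rT) = 0.96657150
N(-d1) = 0.48179409; N(-d2) = 0.52963354
P = K * exp(-rT) * N(-d2) - S_0' * N(-d1) = 55.9200 * 0.96657150 * 0.52963354 - 53.95769179 * 0.48179409 = 2.6306

Answer: Price = 2.6306


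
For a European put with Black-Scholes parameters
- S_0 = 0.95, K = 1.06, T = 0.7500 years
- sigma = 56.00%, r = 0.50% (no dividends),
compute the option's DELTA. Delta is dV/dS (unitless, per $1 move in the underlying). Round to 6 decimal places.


d1 = 0.0243060288; d2 = -0.4606681974
phi(d1) = 0.3988244536; exp(-qT) = 1.0000000000; exp(-rT) = 0.9962570225
N(-d1) = 0.4903042521
Delta = -exp(-qT) * N(-d1) = -1.0000000000 * 0.4903042521 = -0.490304

Answer: Delta = -0.490304


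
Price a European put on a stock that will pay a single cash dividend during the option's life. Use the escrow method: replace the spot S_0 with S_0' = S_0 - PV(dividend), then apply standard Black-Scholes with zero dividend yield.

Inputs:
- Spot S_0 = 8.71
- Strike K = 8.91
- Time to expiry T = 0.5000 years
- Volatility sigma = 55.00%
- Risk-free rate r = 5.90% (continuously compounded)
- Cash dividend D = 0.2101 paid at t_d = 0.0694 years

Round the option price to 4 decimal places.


PV(D) = D * exp(-r * t_d) = 0.2101 * 0.99591377 = 0.20924148
S_0' = S_0 - PV(D) = 8.7100 - 0.20924148 = 8.50075852
d1 = (ln(S_0'/K) + (r + sigma^2/2)*T) / (sigma*sqrt(T)) = 0.14940821
d2 = d1 - sigma*sqrt(T) = -0.23950052
exp(-rT) = 0.97093088
N(-d1) = 0.44061577; N(-d2) = 0.59464126
P = K * exp(-rT) * N(-d2) - S_0' * N(-d1) = 8.9100 * 0.97093088 * 0.59464126 - 8.50075852 * 0.44061577 = 1.3987

Answer: Price = 1.3987


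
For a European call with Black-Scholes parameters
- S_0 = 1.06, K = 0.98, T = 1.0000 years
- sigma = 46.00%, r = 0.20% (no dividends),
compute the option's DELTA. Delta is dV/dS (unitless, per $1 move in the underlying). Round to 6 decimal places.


d1 = 0.4049382944; d2 = -0.0550617056
phi(d1) = 0.3675389262; exp(-qT) = 1.0000000000; exp(-rT) = 0.9980019987
N(d1) = 0.6572385656
Delta = exp(-qT) * N(d1) = 1.0000000000 * 0.6572385656 = 0.657239

Answer: Delta = 0.657239


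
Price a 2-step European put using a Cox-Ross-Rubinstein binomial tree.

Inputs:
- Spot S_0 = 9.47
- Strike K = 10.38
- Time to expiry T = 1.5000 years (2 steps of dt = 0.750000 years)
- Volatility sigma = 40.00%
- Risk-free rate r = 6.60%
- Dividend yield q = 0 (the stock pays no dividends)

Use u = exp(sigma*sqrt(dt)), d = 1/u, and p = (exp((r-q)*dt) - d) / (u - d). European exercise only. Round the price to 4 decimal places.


dt = T/N = 0.750000
u = exp(sigma*sqrt(dt)) = 1.413982; d = 1/u = 0.707222
p = (exp((r-q)*dt) - d) / (u - d) = 0.486054
Discount per step: exp(-r*dt) = 0.951705
Stock lattice S(k, i) with i counting down-moves:
  k=0: S(0,0) = 9.4700
  k=1: S(1,0) = 13.3904; S(1,1) = 6.6974
  k=2: S(2,0) = 18.9338; S(2,1) = 9.4700; S(2,2) = 4.7365
Terminal payoffs V(N, i) = max(K - S_T, 0):
  V(2,0) = 0.000000; V(2,1) = 0.910000; V(2,2) = 5.643452
Backward induction: V(k, i) = exp(-r*dt) * [p * V(k+1, i) + (1-p) * V(k+1, i+1)].
  V(1,0) = exp(-r*dt) * [p*0.000000 + (1-p)*0.910000] = 0.445104
  V(1,1) = exp(-r*dt) * [p*0.910000 + (1-p)*5.643452] = 3.181304
  V(0,0) = exp(-r*dt) * [p*0.445104 + (1-p)*3.181304] = 1.761953

Answer: Price = V(0,0) = 1.7620
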